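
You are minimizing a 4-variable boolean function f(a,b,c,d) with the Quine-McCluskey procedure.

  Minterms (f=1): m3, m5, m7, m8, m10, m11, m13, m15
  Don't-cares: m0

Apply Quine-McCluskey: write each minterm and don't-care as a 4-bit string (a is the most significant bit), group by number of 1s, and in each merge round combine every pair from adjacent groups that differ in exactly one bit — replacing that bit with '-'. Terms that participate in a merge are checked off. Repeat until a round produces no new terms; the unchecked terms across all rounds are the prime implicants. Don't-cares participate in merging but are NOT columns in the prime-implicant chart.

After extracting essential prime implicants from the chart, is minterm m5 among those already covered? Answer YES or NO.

Round 0: 0000✓ 0011✓ 0101✓ 0111✓ 1000✓ 1010✓ 1011✓ 1101✓ 1111✓
Round 1: -000 -011✓ -101✓ -111✓ 0-11✓ 01-1✓ 1-11✓ 10-0 101- 11-1✓
Round 2: --11 -1-1
PIs = {--11, -000, -1-1, 10-0, 101-}
Coverage chart:
  m3: --11 ←essential
  m5: -1-1 ←essential
  m7: --11,-1-1
  m8: -000,10-0
  m10: 10-0,101-
  m11: --11,101-
  m13: -1-1 ←essential
  m15: --11,-1-1
Essential: --11, -1-1

YES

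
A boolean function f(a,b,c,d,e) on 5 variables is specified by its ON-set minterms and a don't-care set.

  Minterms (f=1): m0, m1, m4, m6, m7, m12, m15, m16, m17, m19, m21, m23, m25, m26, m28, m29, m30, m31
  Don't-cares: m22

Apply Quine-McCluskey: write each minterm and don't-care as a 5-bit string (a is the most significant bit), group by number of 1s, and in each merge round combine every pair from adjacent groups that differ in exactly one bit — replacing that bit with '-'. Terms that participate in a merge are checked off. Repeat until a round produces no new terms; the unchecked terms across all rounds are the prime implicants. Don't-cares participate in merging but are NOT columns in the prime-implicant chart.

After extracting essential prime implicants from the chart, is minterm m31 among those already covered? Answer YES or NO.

Round 0: 00000✓ 00001✓ 00100✓ 00110✓ 00111✓ 01100✓ 01111✓ 10000✓ 10001✓ 10011✓ 10101✓ 10110✓ 10111✓ 11001✓ 11010✓ 11100✓ 11101✓ 11110✓ 11111✓
Round 1: -0000✓ -0001✓ -0110✓ -0111✓ -1100 -1111✓ 0-100 0-111✓ 00-00 0000-✓ 001-0 0011-✓ 1-001✓ 1-101✓ 1-110✓ 1-111✓ 10-01✓ 10-11✓ 100-1✓ 1000-✓ 101-1✓ 1011-✓ 11-01✓ 11-10 111-0✓ 111-1✓ 1110-✓ 1111-✓
Round 2: --111 -000- -011- 1--01 1-1-1 1-11- 10--1 111--
PIs = {--111, -000-, -011-, -1100, 0-100, 00-00, 001-0, 1--01, 1-1-1, 1-11-, 10--1, 11-10, 111--}
Coverage chart:
  m0: -000-,00-00
  m1: -000- ←essential
  m4: 0-100,00-00,001-0
  m6: -011-,001-0
  m7: --111,-011-
  m12: -1100,0-100
  m15: --111 ←essential
  m16: -000- ←essential
  m17: -000-,1--01,10--1
  m19: 10--1 ←essential
  m21: 1--01,1-1-1,10--1
  m23: --111,-011-,1-1-1,1-11-,10--1
  m25: 1--01 ←essential
  m26: 11-10 ←essential
  m28: -1100,111--
  m29: 1--01,1-1-1,111--
  m30: 1-11-,11-10,111--
  m31: --111,1-1-1,1-11-,111--
Essential: --111, -000-, 1--01, 10--1, 11-10

YES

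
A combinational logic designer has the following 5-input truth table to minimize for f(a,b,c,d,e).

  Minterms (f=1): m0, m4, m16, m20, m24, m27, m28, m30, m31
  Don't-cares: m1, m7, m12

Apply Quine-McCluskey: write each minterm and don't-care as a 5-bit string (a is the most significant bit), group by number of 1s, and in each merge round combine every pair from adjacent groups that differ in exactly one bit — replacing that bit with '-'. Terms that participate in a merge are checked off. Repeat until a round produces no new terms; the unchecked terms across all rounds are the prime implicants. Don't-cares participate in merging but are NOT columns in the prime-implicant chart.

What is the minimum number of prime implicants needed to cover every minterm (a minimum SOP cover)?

size-2^0 implicants → 00000(✓)  00001(✓)  00100(✓)  00111  01100(✓)  10000(✓)  10100(✓)  11000(✓)  11011(✓)  11100(✓)  11110(✓)  11111(✓)
size-2^1 implicants → -0000(✓)  -0100(✓)  -1100(✓)  0-100(✓)  00-00(✓)  0000-  1-000(✓)  1-100(✓)  10-00(✓)  11-00(✓)  11-11  111-0  1111-
size-2^2 implicants → --100  -0-00  1--00
Unchecked terms (primes): --100, -0-00, 0000-, 00111, 1--00, 11-11, 111-0, 1111-
Minterm coverage:
  m0 ⊆ -0-00,0000-
  m4 ⊆ --100,-0-00
  m16 ⊆ -0-00,1--00
  m20 ⊆ --100,-0-00,1--00
  m24 ⊆ 1--00 [E]
  m27 ⊆ 11-11 [E]
  m28 ⊆ --100,1--00,111-0
  m30 ⊆ 111-0,1111-
  m31 ⊆ 11-11,1111-
E = {1--00, 11-11}
Petrick residual → -0-00, 111-0
Cover = b'd'e' + ad'e' + abde + abce'  |cover|=4

4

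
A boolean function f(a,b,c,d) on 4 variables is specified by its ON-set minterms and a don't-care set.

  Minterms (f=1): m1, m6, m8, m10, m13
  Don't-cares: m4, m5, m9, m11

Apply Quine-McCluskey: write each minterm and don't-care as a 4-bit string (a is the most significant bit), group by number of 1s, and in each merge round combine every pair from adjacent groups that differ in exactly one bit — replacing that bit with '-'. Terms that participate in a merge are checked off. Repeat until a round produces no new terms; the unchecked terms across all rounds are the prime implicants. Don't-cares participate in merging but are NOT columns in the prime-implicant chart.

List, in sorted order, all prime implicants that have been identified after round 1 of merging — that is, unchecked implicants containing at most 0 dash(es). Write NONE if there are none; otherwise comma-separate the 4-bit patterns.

[col 0] 0001*, 0100*, 0101*, 0110*, 1000*, 1001*, 1010*, 1011*, 1101*
[col 1] -001*, -101*, 0-01*, 01-0, 010-, 1-01*, 10-0*, 10-1*, 100-*, 101-*
[col 2] --01, 10--
Prime implicants: --01, 01-0, 010-, 10--

NONE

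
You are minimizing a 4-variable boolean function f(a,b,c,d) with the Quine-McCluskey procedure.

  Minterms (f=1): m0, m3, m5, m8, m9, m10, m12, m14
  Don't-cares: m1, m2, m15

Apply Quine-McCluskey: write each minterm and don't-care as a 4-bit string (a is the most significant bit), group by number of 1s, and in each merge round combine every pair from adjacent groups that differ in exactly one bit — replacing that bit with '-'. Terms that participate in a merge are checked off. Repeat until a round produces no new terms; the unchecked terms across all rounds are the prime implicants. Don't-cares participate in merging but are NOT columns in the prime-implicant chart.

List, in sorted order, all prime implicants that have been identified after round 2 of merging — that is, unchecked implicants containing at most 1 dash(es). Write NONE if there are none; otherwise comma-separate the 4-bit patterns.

0-01, 111-

Round 0: 0000✓ 0001✓ 0010✓ 0011✓ 0101✓ 1000✓ 1001✓ 1010✓ 1100✓ 1110✓ 1111✓
Round 1: -000✓ -001✓ -010✓ 0-01 00-0✓ 00-1✓ 000-✓ 001-✓ 1-00✓ 1-10✓ 10-0✓ 100-✓ 11-0✓ 111-
Round 2: -0-0 -00- 00-- 1--0
PIs = {-0-0, -00-, 0-01, 00--, 1--0, 111-}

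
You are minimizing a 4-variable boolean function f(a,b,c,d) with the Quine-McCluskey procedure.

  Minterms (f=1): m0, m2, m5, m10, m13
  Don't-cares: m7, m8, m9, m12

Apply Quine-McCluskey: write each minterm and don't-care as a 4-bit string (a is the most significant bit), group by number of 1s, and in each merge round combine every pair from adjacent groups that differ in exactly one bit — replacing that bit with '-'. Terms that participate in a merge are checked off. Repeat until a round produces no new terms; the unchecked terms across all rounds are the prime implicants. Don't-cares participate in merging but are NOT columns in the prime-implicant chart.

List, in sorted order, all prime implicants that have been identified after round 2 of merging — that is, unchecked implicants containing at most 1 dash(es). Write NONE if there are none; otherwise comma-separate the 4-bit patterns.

-101, 01-1

[col 0] 0000*, 0010*, 0101*, 0111*, 1000*, 1001*, 1010*, 1100*, 1101*
[col 1] -000*, -010*, -101, 00-0*, 01-1, 1-00*, 1-01*, 10-0*, 100-*, 110-*
[col 2] -0-0, 1-0-
Prime implicants: -0-0, -101, 01-1, 1-0-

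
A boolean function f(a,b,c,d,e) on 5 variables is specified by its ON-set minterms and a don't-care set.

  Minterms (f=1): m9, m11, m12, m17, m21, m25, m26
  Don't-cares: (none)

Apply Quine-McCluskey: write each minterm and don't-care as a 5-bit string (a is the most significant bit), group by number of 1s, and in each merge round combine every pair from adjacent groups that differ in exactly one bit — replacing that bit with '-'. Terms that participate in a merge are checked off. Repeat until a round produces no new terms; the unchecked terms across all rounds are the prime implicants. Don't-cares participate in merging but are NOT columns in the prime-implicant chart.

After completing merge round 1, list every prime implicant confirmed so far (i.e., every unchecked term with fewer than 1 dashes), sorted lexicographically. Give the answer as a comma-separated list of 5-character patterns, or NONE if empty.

01100, 11010

size-2^0 implicants → 01001(✓)  01011(✓)  01100  10001(✓)  10101(✓)  11001(✓)  11010
size-2^1 implicants → -1001  010-1  1-001  10-01
Unchecked terms (primes): -1001, 010-1, 01100, 1-001, 10-01, 11010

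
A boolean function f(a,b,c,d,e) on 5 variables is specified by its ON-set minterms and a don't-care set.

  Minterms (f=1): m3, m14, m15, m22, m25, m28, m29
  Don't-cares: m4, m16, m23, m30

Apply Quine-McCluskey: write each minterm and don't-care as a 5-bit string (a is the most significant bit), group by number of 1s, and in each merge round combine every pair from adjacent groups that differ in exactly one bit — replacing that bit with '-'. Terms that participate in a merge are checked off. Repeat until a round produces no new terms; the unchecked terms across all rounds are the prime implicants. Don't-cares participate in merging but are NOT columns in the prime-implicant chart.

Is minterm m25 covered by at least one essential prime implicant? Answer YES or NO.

YES

size-2^0 implicants → 00011  00100  01110(✓)  01111(✓)  10000  10110(✓)  10111(✓)  11001(✓)  11100(✓)  11101(✓)  11110(✓)
size-2^1 implicants → -1110  0111-  1-110  1011-  11-01  111-0  1110-
Unchecked terms (primes): -1110, 00011, 00100, 0111-, 1-110, 10000, 1011-, 11-01, 111-0, 1110-
Minterm coverage:
  m3 ⊆ 00011 [E]
  m14 ⊆ -1110,0111-
  m15 ⊆ 0111- [E]
  m22 ⊆ 1-110,1011-
  m25 ⊆ 11-01 [E]
  m28 ⊆ 111-0,1110-
  m29 ⊆ 11-01,1110-
E = {00011, 0111-, 11-01}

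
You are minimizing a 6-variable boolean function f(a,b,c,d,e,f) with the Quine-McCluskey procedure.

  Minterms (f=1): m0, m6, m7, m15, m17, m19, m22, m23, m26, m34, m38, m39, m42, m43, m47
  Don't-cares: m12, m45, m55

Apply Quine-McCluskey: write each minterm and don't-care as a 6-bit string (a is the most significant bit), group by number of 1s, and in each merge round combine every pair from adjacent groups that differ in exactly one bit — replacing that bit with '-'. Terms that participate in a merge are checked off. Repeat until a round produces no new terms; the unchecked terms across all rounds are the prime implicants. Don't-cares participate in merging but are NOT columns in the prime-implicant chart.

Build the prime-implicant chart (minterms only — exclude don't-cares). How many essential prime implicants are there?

5

[col 0] 000000, 000110*, 000111*, 001100, 001111*, 010001*, 010011*, 010110*, 010111*, 011010, 100010*, 100110*, 100111*, 101010*, 101011*, 101101*, 101111*, 110111*
[col 1] -00110*, -00111*, -01111*, -10111*, 0-0110*, 0-0111*, 00-111*, 00011-*, 010-11, 0100-1, 01011-*, 1-0111*, 10-010, 10-111*, 100-10, 10011-*, 101-11, 10101-, 1011-1
[col 2] --0111, -0-111, -0011-, 0-011-
Prime implicants: --0111, -0-111, -0011-, 0-011-, 000000, 001100, 010-11, 0100-1, 011010, 10-010, 100-10, 101-11, 10101-, 1011-1
PI chart (minterm → PIs covering it):
  0 | 000000  (sole → essential)
  6 | -0011-,0-011-
  7 | --0111,-0-111,-0011-,0-011-
  15 | -0-111  (sole → essential)
  17 | 0100-1  (sole → essential)
  19 | 010-11,0100-1
  22 | 0-011-  (sole → essential)
  23 | --0111,0-011-,010-11
  26 | 011010  (sole → essential)
  34 | 10-010,100-10
  38 | -0011-,100-10
  39 | --0111,-0-111,-0011-
  42 | 10-010,10101-
  43 | 101-11,10101-
  47 | -0-111,101-11,1011-1
Essential prime implicants: -0-111, 0-011-, 000000, 0100-1, 011010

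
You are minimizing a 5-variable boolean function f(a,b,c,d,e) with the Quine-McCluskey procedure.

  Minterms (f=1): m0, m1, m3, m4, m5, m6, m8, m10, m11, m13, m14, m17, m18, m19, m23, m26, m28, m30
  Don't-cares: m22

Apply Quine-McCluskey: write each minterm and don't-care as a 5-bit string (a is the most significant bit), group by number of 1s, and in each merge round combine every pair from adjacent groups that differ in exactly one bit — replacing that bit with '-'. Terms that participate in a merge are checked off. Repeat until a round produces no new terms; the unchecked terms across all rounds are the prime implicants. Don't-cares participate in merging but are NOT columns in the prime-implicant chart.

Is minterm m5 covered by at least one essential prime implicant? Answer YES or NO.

size-2^0 implicants → 00000(✓)  00001(✓)  00011(✓)  00100(✓)  00101(✓)  00110(✓)  01000(✓)  01010(✓)  01011(✓)  01101(✓)  01110(✓)  10001(✓)  10010(✓)  10011(✓)  10110(✓)  10111(✓)  11010(✓)  11100(✓)  11110(✓)
size-2^1 implicants → -0001(✓)  -0011(✓)  -0110(✓)  -1010(✓)  -1110(✓)  0-000  0-011  0-101  0-110(✓)  00-00(✓)  00-01(✓)  000-1(✓)  0000-(✓)  001-0  0010-(✓)  01-10(✓)  010-0  0101-  1-010(✓)  1-110(✓)  10-10(✓)  10-11(✓)  100-1(✓)  1001-(✓)  1011-(✓)  11-10(✓)  111-0
size-2^2 implicants → --110  -00-1  -1-10  00-0-  1--10  10-1-
Unchecked terms (primes): --110, -00-1, -1-10, 0-000, 0-011, 0-101, 00-0-, 001-0, 010-0, 0101-, 1--10, 10-1-, 111-0
Minterm coverage:
  m0 ⊆ 0-000,00-0-
  m1 ⊆ -00-1,00-0-
  m3 ⊆ -00-1,0-011
  m4 ⊆ 00-0-,001-0
  m5 ⊆ 0-101,00-0-
  m6 ⊆ --110,001-0
  m8 ⊆ 0-000,010-0
  m10 ⊆ -1-10,010-0,0101-
  m11 ⊆ 0-011,0101-
  m13 ⊆ 0-101 [E]
  m14 ⊆ --110,-1-10
  m17 ⊆ -00-1 [E]
  m18 ⊆ 1--10,10-1-
  m19 ⊆ -00-1,10-1-
  m23 ⊆ 10-1- [E]
  m26 ⊆ -1-10,1--10
  m28 ⊆ 111-0 [E]
  m30 ⊆ --110,-1-10,1--10,111-0
E = {-00-1, 0-101, 10-1-, 111-0}

YES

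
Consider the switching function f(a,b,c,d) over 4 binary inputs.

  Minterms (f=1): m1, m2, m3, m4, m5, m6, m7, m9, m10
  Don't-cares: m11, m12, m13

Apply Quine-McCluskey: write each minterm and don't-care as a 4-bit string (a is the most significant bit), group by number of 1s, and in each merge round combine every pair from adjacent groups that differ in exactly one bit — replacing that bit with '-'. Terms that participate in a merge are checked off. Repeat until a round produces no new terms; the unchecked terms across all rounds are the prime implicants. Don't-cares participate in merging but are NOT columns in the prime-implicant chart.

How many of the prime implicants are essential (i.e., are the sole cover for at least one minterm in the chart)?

1

size-2^0 implicants → 0001(✓)  0010(✓)  0011(✓)  0100(✓)  0101(✓)  0110(✓)  0111(✓)  1001(✓)  1010(✓)  1011(✓)  1100(✓)  1101(✓)
size-2^1 implicants → -001(✓)  -010(✓)  -011(✓)  -100(✓)  -101(✓)  0-01(✓)  0-10(✓)  0-11(✓)  00-1(✓)  001-(✓)  01-0(✓)  01-1(✓)  010-(✓)  011-(✓)  1-01(✓)  10-1(✓)  101-(✓)  110-(✓)
size-2^2 implicants → --01  -0-1  -01-  -10-  0--1  0-1-  01--
Unchecked terms (primes): --01, -0-1, -01-, -10-, 0--1, 0-1-, 01--
Minterm coverage:
  m1 ⊆ --01,-0-1,0--1
  m2 ⊆ -01-,0-1-
  m3 ⊆ -0-1,-01-,0--1,0-1-
  m4 ⊆ -10-,01--
  m5 ⊆ --01,-10-,0--1,01--
  m6 ⊆ 0-1-,01--
  m7 ⊆ 0--1,0-1-,01--
  m9 ⊆ --01,-0-1
  m10 ⊆ -01- [E]
E = {-01-}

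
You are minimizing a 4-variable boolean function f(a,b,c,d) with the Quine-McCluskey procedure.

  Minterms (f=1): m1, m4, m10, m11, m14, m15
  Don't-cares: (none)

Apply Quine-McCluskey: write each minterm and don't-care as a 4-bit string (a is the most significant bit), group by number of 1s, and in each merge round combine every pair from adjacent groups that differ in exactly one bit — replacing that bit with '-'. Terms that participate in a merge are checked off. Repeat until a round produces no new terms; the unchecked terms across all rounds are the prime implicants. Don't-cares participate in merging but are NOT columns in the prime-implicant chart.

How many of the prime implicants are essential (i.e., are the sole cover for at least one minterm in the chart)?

3

size-2^0 implicants → 0001  0100  1010(✓)  1011(✓)  1110(✓)  1111(✓)
size-2^1 implicants → 1-10(✓)  1-11(✓)  101-(✓)  111-(✓)
size-2^2 implicants → 1-1-
Unchecked terms (primes): 0001, 0100, 1-1-
Minterm coverage:
  m1 ⊆ 0001 [E]
  m4 ⊆ 0100 [E]
  m10 ⊆ 1-1- [E]
  m11 ⊆ 1-1- [E]
  m14 ⊆ 1-1- [E]
  m15 ⊆ 1-1- [E]
E = {0001, 0100, 1-1-}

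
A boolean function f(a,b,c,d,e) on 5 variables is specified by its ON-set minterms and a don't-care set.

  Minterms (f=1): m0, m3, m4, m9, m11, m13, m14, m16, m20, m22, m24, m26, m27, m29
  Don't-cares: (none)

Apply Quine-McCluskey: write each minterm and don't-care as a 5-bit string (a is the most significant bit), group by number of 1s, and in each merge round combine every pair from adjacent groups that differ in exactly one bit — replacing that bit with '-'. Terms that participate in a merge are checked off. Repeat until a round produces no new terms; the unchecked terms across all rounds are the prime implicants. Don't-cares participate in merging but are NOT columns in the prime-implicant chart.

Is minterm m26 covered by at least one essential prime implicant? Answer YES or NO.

Round 0: 00000✓ 00011✓ 00100✓ 01001✓ 01011✓ 01101✓ 01110 10000✓ 10100✓ 10110✓ 11000✓ 11010✓ 11011✓ 11101✓
Round 1: -0000✓ -0100✓ -1011 -1101 0-011 00-00✓ 01-01 010-1 1-000 10-00✓ 101-0 110-0 1101-
Round 2: -0-00
PIs = {-0-00, -1011, -1101, 0-011, 01-01, 010-1, 01110, 1-000, 101-0, 110-0, 1101-}
Coverage chart:
  m0: -0-00 ←essential
  m3: 0-011 ←essential
  m4: -0-00 ←essential
  m9: 01-01,010-1
  m11: -1011,0-011,010-1
  m13: -1101,01-01
  m14: 01110 ←essential
  m16: -0-00,1-000
  m20: -0-00,101-0
  m22: 101-0 ←essential
  m24: 1-000,110-0
  m26: 110-0,1101-
  m27: -1011,1101-
  m29: -1101 ←essential
Essential: -0-00, -1101, 0-011, 01110, 101-0

NO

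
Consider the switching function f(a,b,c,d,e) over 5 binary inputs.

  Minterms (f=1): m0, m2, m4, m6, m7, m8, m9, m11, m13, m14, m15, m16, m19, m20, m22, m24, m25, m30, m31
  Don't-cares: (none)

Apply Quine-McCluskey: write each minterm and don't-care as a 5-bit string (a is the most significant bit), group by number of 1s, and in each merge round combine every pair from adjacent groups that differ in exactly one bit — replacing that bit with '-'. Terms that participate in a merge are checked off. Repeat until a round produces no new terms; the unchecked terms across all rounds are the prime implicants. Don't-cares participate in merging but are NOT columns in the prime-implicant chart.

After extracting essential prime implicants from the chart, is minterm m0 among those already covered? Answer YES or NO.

[col 0] 00000*, 00010*, 00100*, 00110*, 00111*, 01000*, 01001*, 01011*, 01101*, 01110*, 01111*, 10000*, 10011, 10100*, 10110*, 11000*, 11001*, 11110*, 11111*
[col 1] -0000*, -0100*, -0110*, -1000*, -1001*, -1110*, -1111*, 0-000*, 0-110*, 0-111*, 00-00*, 00-10*, 000-0*, 001-0*, 0011-*, 01-01*, 01-11*, 010-1*, 0100-*, 011-1*, 0111-*, 1-000*, 1-110*, 10-00*, 101-0*, 1100-*, 1111-*
[col 2] --000, --110, -0-00, -01-0, -100-, -111-, 0-11-, 00--0, 01--1
Prime implicants: --000, --110, -0-00, -01-0, -100-, -111-, 0-11-, 00--0, 01--1, 10011
PI chart (minterm → PIs covering it):
  0 | --000,-0-00,00--0
  2 | 00--0  (sole → essential)
  4 | -0-00,-01-0,00--0
  6 | --110,-01-0,0-11-,00--0
  7 | 0-11-  (sole → essential)
  8 | --000,-100-
  9 | -100-,01--1
  11 | 01--1  (sole → essential)
  13 | 01--1  (sole → essential)
  14 | --110,-111-,0-11-
  15 | -111-,0-11-,01--1
  16 | --000,-0-00
  19 | 10011  (sole → essential)
  20 | -0-00,-01-0
  22 | --110,-01-0
  24 | --000,-100-
  25 | -100-  (sole → essential)
  30 | --110,-111-
  31 | -111-  (sole → essential)
Essential prime implicants: -100-, -111-, 0-11-, 00--0, 01--1, 10011

YES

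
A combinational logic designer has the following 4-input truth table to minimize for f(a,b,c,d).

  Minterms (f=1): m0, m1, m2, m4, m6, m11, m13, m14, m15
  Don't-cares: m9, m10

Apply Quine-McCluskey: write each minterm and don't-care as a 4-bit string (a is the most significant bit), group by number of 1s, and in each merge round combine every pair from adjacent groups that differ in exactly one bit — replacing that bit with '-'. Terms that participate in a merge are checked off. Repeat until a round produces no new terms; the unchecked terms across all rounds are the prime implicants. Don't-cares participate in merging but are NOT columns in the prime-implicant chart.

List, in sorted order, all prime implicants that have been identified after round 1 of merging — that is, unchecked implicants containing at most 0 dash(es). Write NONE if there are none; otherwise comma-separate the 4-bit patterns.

Round 0: 0000✓ 0001✓ 0010✓ 0100✓ 0110✓ 1001✓ 1010✓ 1011✓ 1101✓ 1110✓ 1111✓
Round 1: -001 -010✓ -110✓ 0-00✓ 0-10✓ 00-0✓ 000- 01-0✓ 1-01✓ 1-10✓ 1-11✓ 10-1✓ 101-✓ 11-1✓ 111-✓
Round 2: --10 0--0 1--1 1-1-
PIs = {--10, -001, 0--0, 000-, 1--1, 1-1-}

NONE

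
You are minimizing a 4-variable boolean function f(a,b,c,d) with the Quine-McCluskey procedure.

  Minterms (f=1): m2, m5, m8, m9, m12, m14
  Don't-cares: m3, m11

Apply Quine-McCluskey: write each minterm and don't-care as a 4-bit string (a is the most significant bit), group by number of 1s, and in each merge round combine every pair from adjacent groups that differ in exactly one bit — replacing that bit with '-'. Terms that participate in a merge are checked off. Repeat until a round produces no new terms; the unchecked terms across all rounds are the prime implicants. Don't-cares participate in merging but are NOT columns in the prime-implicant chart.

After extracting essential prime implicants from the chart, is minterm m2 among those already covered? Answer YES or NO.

YES

[col 0] 0010*, 0011*, 0101, 1000*, 1001*, 1011*, 1100*, 1110*
[col 1] -011, 001-, 1-00, 10-1, 100-, 11-0
Prime implicants: -011, 001-, 0101, 1-00, 10-1, 100-, 11-0
PI chart (minterm → PIs covering it):
  2 | 001-  (sole → essential)
  5 | 0101  (sole → essential)
  8 | 1-00,100-
  9 | 10-1,100-
  12 | 1-00,11-0
  14 | 11-0  (sole → essential)
Essential prime implicants: 001-, 0101, 11-0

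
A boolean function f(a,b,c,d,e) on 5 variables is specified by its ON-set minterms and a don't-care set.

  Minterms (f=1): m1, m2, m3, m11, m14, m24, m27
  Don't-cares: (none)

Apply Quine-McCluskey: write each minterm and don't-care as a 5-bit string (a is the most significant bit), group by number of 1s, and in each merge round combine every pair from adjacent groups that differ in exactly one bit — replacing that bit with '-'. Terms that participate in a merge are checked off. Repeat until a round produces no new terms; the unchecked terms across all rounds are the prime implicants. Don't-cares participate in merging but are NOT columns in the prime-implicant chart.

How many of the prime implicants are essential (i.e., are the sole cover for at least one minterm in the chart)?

5

Round 0: 00001✓ 00010✓ 00011✓ 01011✓ 01110 11000 11011✓
Round 1: -1011 0-011 000-1 0001-
PIs = {-1011, 0-011, 000-1, 0001-, 01110, 11000}
Coverage chart:
  m1: 000-1 ←essential
  m2: 0001- ←essential
  m3: 0-011,000-1,0001-
  m11: -1011,0-011
  m14: 01110 ←essential
  m24: 11000 ←essential
  m27: -1011 ←essential
Essential: -1011, 000-1, 0001-, 01110, 11000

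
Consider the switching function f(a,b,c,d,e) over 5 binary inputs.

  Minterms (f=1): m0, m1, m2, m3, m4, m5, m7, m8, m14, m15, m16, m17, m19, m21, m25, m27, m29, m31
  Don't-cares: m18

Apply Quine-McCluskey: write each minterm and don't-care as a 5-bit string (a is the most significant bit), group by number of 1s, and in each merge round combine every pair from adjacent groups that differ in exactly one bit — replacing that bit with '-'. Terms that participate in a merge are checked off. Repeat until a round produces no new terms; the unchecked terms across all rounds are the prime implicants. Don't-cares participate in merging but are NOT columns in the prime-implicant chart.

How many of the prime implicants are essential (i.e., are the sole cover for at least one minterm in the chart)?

size-2^0 implicants → 00000(✓)  00001(✓)  00010(✓)  00011(✓)  00100(✓)  00101(✓)  00111(✓)  01000(✓)  01110(✓)  01111(✓)  10000(✓)  10001(✓)  10010(✓)  10011(✓)  10101(✓)  11001(✓)  11011(✓)  11101(✓)  11111(✓)
size-2^1 implicants → -0000(✓)  -0001(✓)  -0010(✓)  -0011(✓)  -0101(✓)  -1111  0-000  0-111  00-00(✓)  00-01(✓)  00-11(✓)  000-0(✓)  000-1(✓)  0000-(✓)  0001-(✓)  001-1(✓)  0010-(✓)  0111-  1-001(✓)  1-011(✓)  1-101(✓)  10-01(✓)  100-0(✓)  100-1(✓)  1000-(✓)  1001-(✓)  11-01(✓)  11-11(✓)  110-1(✓)  111-1(✓)
size-2^2 implicants → -0-01  -00-0(✓)  -00-1(✓)  -000-(✓)  -001-(✓)  00--1  00-0-  000--(✓)  1--01  1-0-1  100--(✓)  11--1
size-2^3 implicants → -00--
Unchecked terms (primes): -0-01, -00--, -1111, 0-000, 0-111, 00--1, 00-0-, 0111-, 1--01, 1-0-1, 11--1
Minterm coverage:
  m0 ⊆ -00--,0-000,00-0-
  m1 ⊆ -0-01,-00--,00--1,00-0-
  m2 ⊆ -00-- [E]
  m3 ⊆ -00--,00--1
  m4 ⊆ 00-0- [E]
  m5 ⊆ -0-01,00--1,00-0-
  m7 ⊆ 0-111,00--1
  m8 ⊆ 0-000 [E]
  m14 ⊆ 0111- [E]
  m15 ⊆ -1111,0-111,0111-
  m16 ⊆ -00-- [E]
  m17 ⊆ -0-01,-00--,1--01,1-0-1
  m19 ⊆ -00--,1-0-1
  m21 ⊆ -0-01,1--01
  m25 ⊆ 1--01,1-0-1,11--1
  m27 ⊆ 1-0-1,11--1
  m29 ⊆ 1--01,11--1
  m31 ⊆ -1111,11--1
E = {-00--, 0-000, 00-0-, 0111-}

4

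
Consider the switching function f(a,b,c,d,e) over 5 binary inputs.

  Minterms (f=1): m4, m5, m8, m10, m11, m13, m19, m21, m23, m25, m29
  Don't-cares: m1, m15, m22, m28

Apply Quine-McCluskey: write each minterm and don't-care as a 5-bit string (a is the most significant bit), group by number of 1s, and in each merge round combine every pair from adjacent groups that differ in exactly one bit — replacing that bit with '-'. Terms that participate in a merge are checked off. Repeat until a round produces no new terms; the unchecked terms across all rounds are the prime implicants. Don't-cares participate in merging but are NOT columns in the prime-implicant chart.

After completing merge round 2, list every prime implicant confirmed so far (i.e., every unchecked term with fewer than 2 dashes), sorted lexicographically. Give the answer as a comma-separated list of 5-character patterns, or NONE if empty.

[col 0] 00001*, 00100*, 00101*, 01000*, 01010*, 01011*, 01101*, 01111*, 10011*, 10101*, 10110*, 10111*, 11001*, 11100*, 11101*
[col 1] -0101*, -1101*, 0-101*, 00-01, 0010-, 01-11, 010-0, 0101-, 011-1, 1-101*, 10-11, 101-1, 1011-, 11-01, 1110-
[col 2] --101
Prime implicants: --101, 00-01, 0010-, 01-11, 010-0, 0101-, 011-1, 10-11, 101-1, 1011-, 11-01, 1110-

00-01, 0010-, 01-11, 010-0, 0101-, 011-1, 10-11, 101-1, 1011-, 11-01, 1110-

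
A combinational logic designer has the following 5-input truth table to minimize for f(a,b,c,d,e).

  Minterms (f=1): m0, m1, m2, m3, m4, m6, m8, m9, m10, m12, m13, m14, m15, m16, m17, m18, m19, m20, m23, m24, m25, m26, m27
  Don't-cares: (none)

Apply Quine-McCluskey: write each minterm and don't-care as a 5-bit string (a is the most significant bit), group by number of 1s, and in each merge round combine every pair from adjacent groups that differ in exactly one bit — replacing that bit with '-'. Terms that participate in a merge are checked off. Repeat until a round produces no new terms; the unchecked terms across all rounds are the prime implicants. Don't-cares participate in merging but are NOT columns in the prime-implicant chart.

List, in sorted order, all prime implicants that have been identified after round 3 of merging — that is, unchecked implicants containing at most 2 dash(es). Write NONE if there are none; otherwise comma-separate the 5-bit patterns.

-0-00, 01-0-, 011--, 10-11

size-2^0 implicants → 00000(✓)  00001(✓)  00010(✓)  00011(✓)  00100(✓)  00110(✓)  01000(✓)  01001(✓)  01010(✓)  01100(✓)  01101(✓)  01110(✓)  01111(✓)  10000(✓)  10001(✓)  10010(✓)  10011(✓)  10100(✓)  10111(✓)  11000(✓)  11001(✓)  11010(✓)  11011(✓)
size-2^1 implicants → -0000(✓)  -0001(✓)  -0010(✓)  -0011(✓)  -0100(✓)  -1000(✓)  -1001(✓)  -1010(✓)  0-000(✓)  0-001(✓)  0-010(✓)  0-100(✓)  0-110(✓)  00-00(✓)  00-10(✓)  000-0(✓)  000-1(✓)  0000-(✓)  0001-(✓)  001-0(✓)  01-00(✓)  01-01(✓)  01-10(✓)  010-0(✓)  0100-(✓)  011-0(✓)  011-1(✓)  0110-(✓)  0111-(✓)  1-000(✓)  1-001(✓)  1-010(✓)  1-011(✓)  10-00(✓)  10-11  100-0(✓)  100-1(✓)  1000-(✓)  1001-(✓)  110-0(✓)  110-1(✓)  1100-(✓)  1101-(✓)
size-2^2 implicants → --000(✓)  --001(✓)  --010(✓)  -0-00  -00-0(✓)  -00-1(✓)  -000-(✓)  -001-(✓)  -10-0(✓)  -100-(✓)  0--00(✓)  0--10(✓)  0-0-0(✓)  0-00-(✓)  0-1-0(✓)  00--0(✓)  000--(✓)  01--0(✓)  01-0-  011--  1-0-0(✓)  1-0-1(✓)  1-00-(✓)  1-01-(✓)  100--(✓)  110--(✓)
size-2^3 implicants → --0-0  --00-  -00--  0---0  1-0--
Unchecked terms (primes): --0-0, --00-, -0-00, -00--, 0---0, 01-0-, 011--, 1-0--, 10-11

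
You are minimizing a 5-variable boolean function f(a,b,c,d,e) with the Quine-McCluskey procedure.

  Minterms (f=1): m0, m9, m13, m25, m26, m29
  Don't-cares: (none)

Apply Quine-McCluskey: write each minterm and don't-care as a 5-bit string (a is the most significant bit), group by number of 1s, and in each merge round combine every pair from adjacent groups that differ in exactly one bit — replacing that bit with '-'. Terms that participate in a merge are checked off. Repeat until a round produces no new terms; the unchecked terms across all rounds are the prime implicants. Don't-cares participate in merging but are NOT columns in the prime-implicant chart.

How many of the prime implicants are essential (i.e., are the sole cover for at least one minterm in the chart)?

Round 0: 00000 01001✓ 01101✓ 11001✓ 11010 11101✓
Round 1: -1001✓ -1101✓ 01-01✓ 11-01✓
Round 2: -1-01
PIs = {-1-01, 00000, 11010}
Coverage chart:
  m0: 00000 ←essential
  m9: -1-01 ←essential
  m13: -1-01 ←essential
  m25: -1-01 ←essential
  m26: 11010 ←essential
  m29: -1-01 ←essential
Essential: -1-01, 00000, 11010

3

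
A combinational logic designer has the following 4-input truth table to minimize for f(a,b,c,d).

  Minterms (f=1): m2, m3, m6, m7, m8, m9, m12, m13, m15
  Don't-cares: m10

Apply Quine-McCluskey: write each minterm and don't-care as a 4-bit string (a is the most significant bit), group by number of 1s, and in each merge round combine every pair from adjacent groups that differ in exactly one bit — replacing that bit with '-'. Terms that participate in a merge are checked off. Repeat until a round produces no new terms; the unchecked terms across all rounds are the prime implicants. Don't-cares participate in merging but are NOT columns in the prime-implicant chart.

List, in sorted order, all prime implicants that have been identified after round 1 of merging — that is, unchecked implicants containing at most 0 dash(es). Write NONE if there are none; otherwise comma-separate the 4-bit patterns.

size-2^0 implicants → 0010(✓)  0011(✓)  0110(✓)  0111(✓)  1000(✓)  1001(✓)  1010(✓)  1100(✓)  1101(✓)  1111(✓)
size-2^1 implicants → -010  -111  0-10(✓)  0-11(✓)  001-(✓)  011-(✓)  1-00(✓)  1-01(✓)  10-0  100-(✓)  11-1  110-(✓)
size-2^2 implicants → 0-1-  1-0-
Unchecked terms (primes): -010, -111, 0-1-, 1-0-, 10-0, 11-1

NONE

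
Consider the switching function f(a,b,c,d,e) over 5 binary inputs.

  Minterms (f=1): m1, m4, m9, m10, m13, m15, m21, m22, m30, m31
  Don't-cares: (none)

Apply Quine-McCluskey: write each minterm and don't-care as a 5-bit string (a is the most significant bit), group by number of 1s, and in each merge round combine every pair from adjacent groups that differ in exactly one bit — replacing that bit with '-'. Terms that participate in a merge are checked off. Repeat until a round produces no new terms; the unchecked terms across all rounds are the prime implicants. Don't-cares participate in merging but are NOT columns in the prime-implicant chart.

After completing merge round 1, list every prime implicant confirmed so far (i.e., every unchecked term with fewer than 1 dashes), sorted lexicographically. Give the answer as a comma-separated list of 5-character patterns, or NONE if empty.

Round 0: 00001✓ 00100 01001✓ 01010 01101✓ 01111✓ 10101 10110✓ 11110✓ 11111✓
Round 1: -1111 0-001 01-01 011-1 1-110 1111-
PIs = {-1111, 0-001, 00100, 01-01, 01010, 011-1, 1-110, 10101, 1111-}

00100, 01010, 10101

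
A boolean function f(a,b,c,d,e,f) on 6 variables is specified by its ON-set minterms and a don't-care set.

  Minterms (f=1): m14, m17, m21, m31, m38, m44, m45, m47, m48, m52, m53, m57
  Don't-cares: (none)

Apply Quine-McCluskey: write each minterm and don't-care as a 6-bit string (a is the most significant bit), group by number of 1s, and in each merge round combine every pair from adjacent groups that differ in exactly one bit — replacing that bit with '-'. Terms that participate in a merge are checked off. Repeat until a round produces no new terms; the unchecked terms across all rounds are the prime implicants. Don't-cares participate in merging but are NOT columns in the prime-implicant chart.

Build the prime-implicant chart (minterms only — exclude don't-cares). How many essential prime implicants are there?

Round 0: 001110 010001✓ 010101✓ 011111 100110 101100✓ 101101✓ 101111✓ 110000✓ 110100✓ 110101✓ 111001
Round 1: -10101 010-01 1011-1 10110- 110-00 11010-
PIs = {-10101, 001110, 010-01, 011111, 100110, 1011-1, 10110-, 110-00, 11010-, 111001}
Coverage chart:
  m14: 001110 ←essential
  m17: 010-01 ←essential
  m21: -10101,010-01
  m31: 011111 ←essential
  m38: 100110 ←essential
  m44: 10110- ←essential
  m45: 1011-1,10110-
  m47: 1011-1 ←essential
  m48: 110-00 ←essential
  m52: 110-00,11010-
  m53: -10101,11010-
  m57: 111001 ←essential
Essential: 001110, 010-01, 011111, 100110, 1011-1, 10110-, 110-00, 111001

8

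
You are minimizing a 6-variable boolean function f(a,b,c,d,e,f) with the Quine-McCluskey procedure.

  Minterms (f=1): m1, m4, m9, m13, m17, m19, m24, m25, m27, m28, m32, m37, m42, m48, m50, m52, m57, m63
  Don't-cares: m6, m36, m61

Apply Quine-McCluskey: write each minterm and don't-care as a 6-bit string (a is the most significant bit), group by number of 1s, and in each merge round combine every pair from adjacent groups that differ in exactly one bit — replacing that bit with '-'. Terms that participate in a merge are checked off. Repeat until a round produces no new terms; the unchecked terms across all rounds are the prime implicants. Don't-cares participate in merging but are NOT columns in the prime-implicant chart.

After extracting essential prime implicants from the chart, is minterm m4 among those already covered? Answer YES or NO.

NO

[col 0] 000001*, 000100*, 000110*, 001001*, 001101*, 010001*, 010011*, 011000*, 011001*, 011011*, 011100*, 100000*, 100100*, 100101*, 101010, 110000*, 110010*, 110100*, 111001*, 111101*, 111111*
[col 1] -00100, -11001, 0-0001*, 0-1001*, 00-001*, 0001-0, 001-01, 01-001*, 01-011*, 0100-1*, 011-00, 0110-1*, 01100-, 1-0000*, 1-0100*, 100-00*, 10010-, 110-00*, 1100-0, 111-01, 1111-1
[col 2] 0--001, 01-0-1, 1-0-00
Prime implicants: -00100, -11001, 0--001, 0001-0, 001-01, 01-0-1, 011-00, 01100-, 1-0-00, 10010-, 101010, 1100-0, 111-01, 1111-1
PI chart (minterm → PIs covering it):
  1 | 0--001  (sole → essential)
  4 | -00100,0001-0
  9 | 0--001,001-01
  13 | 001-01  (sole → essential)
  17 | 0--001,01-0-1
  19 | 01-0-1  (sole → essential)
  24 | 011-00,01100-
  25 | -11001,0--001,01-0-1,01100-
  27 | 01-0-1  (sole → essential)
  28 | 011-00  (sole → essential)
  32 | 1-0-00  (sole → essential)
  37 | 10010-  (sole → essential)
  42 | 101010  (sole → essential)
  48 | 1-0-00,1100-0
  50 | 1100-0  (sole → essential)
  52 | 1-0-00  (sole → essential)
  57 | -11001,111-01
  63 | 1111-1  (sole → essential)
Essential prime implicants: 0--001, 001-01, 01-0-1, 011-00, 1-0-00, 10010-, 101010, 1100-0, 1111-1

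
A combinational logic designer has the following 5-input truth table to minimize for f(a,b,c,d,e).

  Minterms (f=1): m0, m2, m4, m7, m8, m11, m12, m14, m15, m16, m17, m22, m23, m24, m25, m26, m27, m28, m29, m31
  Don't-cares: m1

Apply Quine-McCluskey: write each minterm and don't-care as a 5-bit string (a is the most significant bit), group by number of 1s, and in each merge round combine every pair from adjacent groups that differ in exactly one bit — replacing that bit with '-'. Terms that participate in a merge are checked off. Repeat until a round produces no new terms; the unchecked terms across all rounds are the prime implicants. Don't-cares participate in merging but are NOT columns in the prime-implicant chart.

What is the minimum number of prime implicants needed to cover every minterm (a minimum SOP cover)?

9

[col 0] 00000*, 00001*, 00010*, 00100*, 00111*, 01000*, 01011*, 01100*, 01110*, 01111*, 10000*, 10001*, 10110*, 10111*, 11000*, 11001*, 11010*, 11011*, 11100*, 11101*, 11111*
[col 1] -0000*, -0001*, -0111*, -1000*, -1011*, -1100*, -1111*, 0-000*, 0-100*, 0-111*, 00-00*, 000-0, 0000-*, 01-00*, 01-11*, 011-0, 0111-, 1-000*, 1-001*, 1-111*, 1000-*, 1011-, 11-00*, 11-01*, 11-11*, 110-0*, 110-1*, 1100-*, 1101-*, 111-1*, 1110-*
[col 2] --000, --111, -000-, -1-00, -1-11, 0--00, 1-00-, 11--1, 11-0-, 110--
Prime implicants: --000, --111, -000-, -1-00, -1-11, 0--00, 000-0, 011-0, 0111-, 1-00-, 1011-, 11--1, 11-0-, 110--
PI chart (minterm → PIs covering it):
  0 | --000,-000-,0--00,000-0
  2 | 000-0  (sole → essential)
  4 | 0--00  (sole → essential)
  7 | --111  (sole → essential)
  8 | --000,-1-00,0--00
  11 | -1-11  (sole → essential)
  12 | -1-00,0--00,011-0
  14 | 011-0,0111-
  15 | --111,-1-11,0111-
  16 | --000,-000-,1-00-
  17 | -000-,1-00-
  22 | 1011-  (sole → essential)
  23 | --111,1011-
  24 | --000,-1-00,1-00-,11-0-,110--
  25 | 1-00-,11--1,11-0-,110--
  26 | 110--  (sole → essential)
  27 | -1-11,11--1,110--
  28 | -1-00,11-0-
  29 | 11--1,11-0-
  31 | --111,-1-11,11--1
Essential prime implicants: --111, -1-11, 0--00, 000-0, 1011-, 110--
Petrick residual → -000-, 011-0, 11-0-
Minimum SOP uses 9 PIs: cde + b'c'd' + bde + a'd'e' + a'b'c'e' + a'bce' + ab'cd + abd' + abc'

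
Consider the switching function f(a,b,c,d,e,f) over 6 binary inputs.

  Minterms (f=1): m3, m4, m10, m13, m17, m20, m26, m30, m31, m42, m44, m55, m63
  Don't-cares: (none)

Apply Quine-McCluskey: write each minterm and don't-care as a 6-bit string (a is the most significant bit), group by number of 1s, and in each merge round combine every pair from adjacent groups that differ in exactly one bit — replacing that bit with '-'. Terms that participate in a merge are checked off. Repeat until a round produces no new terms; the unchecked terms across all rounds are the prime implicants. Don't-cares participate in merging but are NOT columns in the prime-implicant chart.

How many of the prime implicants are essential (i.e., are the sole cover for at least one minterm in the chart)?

[col 0] 000011, 000100*, 001010*, 001101, 010001, 010100*, 011010*, 011110*, 011111*, 101010*, 101100, 110111*, 111111*
[col 1] -01010, -11111, 0-0100, 0-1010, 011-10, 01111-, 11-111
Prime implicants: -01010, -11111, 0-0100, 0-1010, 000011, 001101, 010001, 011-10, 01111-, 101100, 11-111
PI chart (minterm → PIs covering it):
  3 | 000011  (sole → essential)
  4 | 0-0100  (sole → essential)
  10 | -01010,0-1010
  13 | 001101  (sole → essential)
  17 | 010001  (sole → essential)
  20 | 0-0100  (sole → essential)
  26 | 0-1010,011-10
  30 | 011-10,01111-
  31 | -11111,01111-
  42 | -01010  (sole → essential)
  44 | 101100  (sole → essential)
  55 | 11-111  (sole → essential)
  63 | -11111,11-111
Essential prime implicants: -01010, 0-0100, 000011, 001101, 010001, 101100, 11-111

7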